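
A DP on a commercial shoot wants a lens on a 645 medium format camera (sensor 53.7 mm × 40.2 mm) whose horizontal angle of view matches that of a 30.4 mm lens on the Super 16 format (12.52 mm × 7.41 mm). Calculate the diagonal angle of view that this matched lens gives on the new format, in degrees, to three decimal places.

Equal horizontal AOV ⇒ f₂ = f₁ · 53.7/12.52 = 30.4 × 4.28914 ≈ 130.3898 mm.
Sensor diagonal = √(53.7² + 40.2²) = √4499.7300 ≈ 67.0800 mm.
Diagonal AOV on the new format = 2·arctan(67.0800 / (2 × 130.3898)) = 2·arctan(0.25723) ≈ 28.8508°.

28.851°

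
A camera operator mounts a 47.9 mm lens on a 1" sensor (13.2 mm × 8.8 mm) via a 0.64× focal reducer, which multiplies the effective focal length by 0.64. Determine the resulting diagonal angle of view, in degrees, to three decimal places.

29.014°

Effective focal length f = 47.9 × 0.64 = 30.656 mm.
Sensor diagonal = √(13.2² + 8.8²) = √251.6800 ≈ 15.8644 mm.
α = 2·arctan(15.864 / (2 × 30.656)) = 2·arctan(0.25875) ≈ 29.0141°.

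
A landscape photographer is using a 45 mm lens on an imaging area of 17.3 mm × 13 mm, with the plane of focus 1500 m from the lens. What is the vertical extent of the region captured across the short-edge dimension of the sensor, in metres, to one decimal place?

433.3 m

dₒ: 1500 m = 1.5e+06 mm.
Similar triangles through the lens centre give W/dₒ = h/dᵢ; with 1/f = 1/dₒ + 1/dᵢ this gives W = h·(dₒ − f)/f.
W = 13 mm × (1.5e+06 − 45) / 45 = 13 × 33332.3333 ≈ 433320.333 mm = 433.32 m.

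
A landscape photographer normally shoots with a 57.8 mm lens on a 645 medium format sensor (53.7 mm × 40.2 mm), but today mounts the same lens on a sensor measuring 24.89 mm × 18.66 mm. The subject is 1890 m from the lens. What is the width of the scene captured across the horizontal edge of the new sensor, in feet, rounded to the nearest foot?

The focal length stays 57.8 mm; the relevant sensor dimension is now w = 24.89 mm. Object distance dₒ = 1890 m = 1.89e+06 mm.
Thin-lens field width W = w·(dₒ − f)/f = 24.89 × (1.89e+06 − 57.8)/57.8 ≈ 813852.273 mm = 813852.273/304.8 ft = 2670.12 ft.

2670 ft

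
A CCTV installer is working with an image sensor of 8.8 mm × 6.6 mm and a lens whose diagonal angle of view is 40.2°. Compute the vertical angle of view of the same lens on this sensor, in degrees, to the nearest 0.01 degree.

Sensor diagonal = √(8.8² + 6.6²) = √121.0000 ≈ 11.0000 mm.
From the diagonal AOV: f = 11.0000 / (2·tan(20.1°)) = 11.0000 / 0.73190 ≈ 15.0295 mm.
Vertical AOV = 2·arctan(6.6 / (2 × 15.0295)) = 2·arctan(0.21957) ≈ 24.7677°.

24.77°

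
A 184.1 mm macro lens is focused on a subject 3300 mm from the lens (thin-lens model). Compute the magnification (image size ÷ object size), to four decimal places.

0.0591×

Thin lens: 1/f = 1/dₒ + 1/dᵢ → 1/dᵢ = 1/184.1 − 1/3300 = 0.0051288 mm⁻¹, so dᵢ ≈ 194.9774 mm.
Magnification m = dᵢ/dₒ = 194.9774/3300 ≈ 0.05908.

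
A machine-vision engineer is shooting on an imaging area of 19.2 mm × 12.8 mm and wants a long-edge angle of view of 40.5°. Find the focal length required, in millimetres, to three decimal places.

From α = 2·arctan(w/2f) we get f = w / (2·tan(α/2)).
With w = 19.2 mm and α/2 = 20.25°, tan(α/2) ≈ 0.36892, so f ≈ 19.2 / 0.73784 ≈ 26.0219 mm.

26.022 mm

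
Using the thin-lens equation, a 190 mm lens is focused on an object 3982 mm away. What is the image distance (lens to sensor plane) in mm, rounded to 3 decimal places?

1/dᵢ = 1/f − 1/dₒ = 1/190 − 1/3982 = 0.0050120 mm⁻¹.
dᵢ = 1/0.0050120 ≈ 199.5200 mm.

199.520 mm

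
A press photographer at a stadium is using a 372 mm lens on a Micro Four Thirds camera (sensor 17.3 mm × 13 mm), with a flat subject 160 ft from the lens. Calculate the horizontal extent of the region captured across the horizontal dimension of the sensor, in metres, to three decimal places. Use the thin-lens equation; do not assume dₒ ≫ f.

dₒ: 160 ft × 304.8 mm/ft = 48768.00 mm.
Similar triangles through the lens centre give W/dₒ = w/dᵢ; with 1/f = 1/dₒ + 1/dᵢ this gives W = w·(dₒ − f)/f.
W = 17.3 mm × (48768 − 372) / 372 = 17.3 × 130.0968 ≈ 2250.674 mm = 2.25067 m.

2.251 m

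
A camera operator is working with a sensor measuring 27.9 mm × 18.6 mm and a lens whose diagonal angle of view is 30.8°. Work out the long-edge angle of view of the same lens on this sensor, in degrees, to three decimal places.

25.817°

Sensor diagonal = √(27.9² + 18.6²) = √1124.3700 ≈ 33.5316 mm.
From the diagonal AOV: f = 33.5316 / (2·tan(15.4°)) = 33.5316 / 0.55089 ≈ 60.8679 mm.
Long-edge AOV = 2·arctan(27.9 / (2 × 60.8679)) = 2·arctan(0.22918) ≈ 25.8168°.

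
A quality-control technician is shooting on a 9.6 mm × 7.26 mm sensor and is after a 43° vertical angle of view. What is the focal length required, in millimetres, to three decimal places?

From α = 2·arctan(h/2f) we get f = h / (2·tan(α/2)).
With h = 7.26 mm and α/2 = 21.5°, tan(α/2) ≈ 0.39391, so f ≈ 7.26 / 0.78782 ≈ 9.2153 mm.

9.215 mm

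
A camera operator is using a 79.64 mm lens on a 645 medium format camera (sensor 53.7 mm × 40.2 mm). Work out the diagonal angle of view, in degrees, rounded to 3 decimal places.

Sensor diagonal = √(53.7² + 40.2²) = √4499.7300 ≈ 67.0800 mm.
Angle of view α = 2·arctan(d/2f) with d = 67.0800 mm and f = 79.64 mm.
d/2f = 0.42115; arctan(0.42115) ≈ 22.8382°, so α ≈ 45.6763°.

45.676°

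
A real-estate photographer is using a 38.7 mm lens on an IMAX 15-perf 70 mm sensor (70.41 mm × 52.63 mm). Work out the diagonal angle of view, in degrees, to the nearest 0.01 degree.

97.27°

Sensor diagonal = √(70.41² + 52.63²) = √7727.4850 ≈ 87.9061 mm.
Angle of view α = 2·arctan(d/2f) with d = 87.9061 mm and f = 38.7 mm.
d/2f = 1.13574; arctan(1.13574) ≈ 48.6366°, so α ≈ 97.2731°.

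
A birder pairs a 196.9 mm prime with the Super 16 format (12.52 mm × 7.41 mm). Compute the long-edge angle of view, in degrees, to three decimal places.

Angle of view α = 2·arctan(w/2f) with w = 12.52 mm and f = 196.9 mm.
w/2f = 0.03179; arctan(0.03179) ≈ 1.8210°, so α ≈ 3.6420°.

3.642°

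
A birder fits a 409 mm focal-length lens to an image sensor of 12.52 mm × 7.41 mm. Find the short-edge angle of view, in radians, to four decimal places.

Angle of view α = 2·arctan(h/2f) with h = 7.41 mm and f = 409 mm.
h/2f = 0.00906; arctan(0.00906) ≈ 0.0091 rad, so α ≈ 0.0181 rad.

0.0181 rad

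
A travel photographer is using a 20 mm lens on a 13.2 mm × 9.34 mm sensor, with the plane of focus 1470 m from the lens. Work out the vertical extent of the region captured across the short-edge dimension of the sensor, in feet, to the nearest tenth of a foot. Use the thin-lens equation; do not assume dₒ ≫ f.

dₒ: 1470 m = 1.47e+06 mm.
Similar triangles through the lens centre give W/dₒ = h/dᵢ; with 1/f = 1/dₒ + 1/dᵢ this gives W = h·(dₒ − f)/f.
W = 9.34 mm × (1.47e+06 − 20) / 20 = 9.34 × 73499.0000 ≈ 686480.660 mm = 686480.660/304.8 ft = 2252.23 ft.

2252.2 ft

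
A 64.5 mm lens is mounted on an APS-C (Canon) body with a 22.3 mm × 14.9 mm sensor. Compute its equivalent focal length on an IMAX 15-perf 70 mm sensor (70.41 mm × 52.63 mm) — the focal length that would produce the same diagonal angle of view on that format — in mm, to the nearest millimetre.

211 mm

Sensor diagonal = √(22.3² + 14.9²) = √719.3000 ≈ 26.8198 mm.
Sensor diagonal = √(70.41² + 52.63²) = √7727.4850 ≈ 87.9061 mm.
Equal angle of view means equal diagonal/f ratio, so f₂ = f₁ · (diagonal₂/diagonal₁) = 64.5 × 87.9061/26.8198.
f₂ = 64.5 × 3.27766 ≈ 211.409 mm.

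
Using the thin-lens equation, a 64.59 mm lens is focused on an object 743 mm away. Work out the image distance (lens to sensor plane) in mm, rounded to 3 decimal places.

70.739 mm

1/dᵢ = 1/f − 1/dₒ = 1/64.59 − 1/743 = 0.0141364 mm⁻¹.
dᵢ = 1/0.0141364 ≈ 70.7395 mm.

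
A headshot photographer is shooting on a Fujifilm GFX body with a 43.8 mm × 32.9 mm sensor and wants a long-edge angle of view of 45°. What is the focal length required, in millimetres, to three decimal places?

52.871 mm

From α = 2·arctan(w/2f) we get f = w / (2·tan(α/2)).
With w = 43.8 mm and α/2 = 22.5°, tan(α/2) ≈ 0.41421, so f ≈ 43.8 / 0.82843 ≈ 52.8713 mm.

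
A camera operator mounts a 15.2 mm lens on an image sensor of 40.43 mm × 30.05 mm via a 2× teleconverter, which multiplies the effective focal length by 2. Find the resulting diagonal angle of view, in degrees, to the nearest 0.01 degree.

Effective focal length f = 15.2 × 2 = 30.4 mm.
Sensor diagonal = √(40.43² + 30.05²) = √2537.5874 ≈ 50.3745 mm.
α = 2·arctan(50.374 / (2 × 30.4)) = 2·arctan(0.82853) ≈ 79.2854°.

79.29°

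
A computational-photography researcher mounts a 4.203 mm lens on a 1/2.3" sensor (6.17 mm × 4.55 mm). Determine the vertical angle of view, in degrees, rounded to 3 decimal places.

Angle of view α = 2·arctan(h/2f) with h = 4.55 mm and f = 4.203 mm.
h/2f = 0.54128; arctan(0.54128) ≈ 28.4258°, so α ≈ 56.8516°.

56.852°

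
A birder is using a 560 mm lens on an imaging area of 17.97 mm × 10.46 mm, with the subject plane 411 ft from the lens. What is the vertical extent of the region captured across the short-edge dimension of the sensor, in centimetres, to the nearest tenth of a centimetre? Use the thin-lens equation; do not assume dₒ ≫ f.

232.9 cm

dₒ: 411 ft × 304.8 mm/ft = 125272.80 mm.
Similar triangles through the lens centre give W/dₒ = h/dᵢ; with 1/f = 1/dₒ + 1/dᵢ this gives W = h·(dₒ − f)/f.
W = 10.46 mm × (125273 − 560) / 560 = 10.46 × 222.7014 ≈ 2329.457 mm = 232.946 cm.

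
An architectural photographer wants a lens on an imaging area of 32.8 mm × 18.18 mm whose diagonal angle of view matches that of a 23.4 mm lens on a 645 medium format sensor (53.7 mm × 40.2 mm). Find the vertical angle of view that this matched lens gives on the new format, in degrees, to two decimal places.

Sensor diagonal = √(53.7² + 40.2²) = √4499.7300 ≈ 67.0800 mm.
Sensor diagonal = √(32.8² + 18.18²) = √1406.3524 ≈ 37.5014 mm.
Equal diagonal AOV ⇒ f₂ = f₁ · 37.5014/67.0800 = 23.4 × 0.55905 ≈ 13.0819 mm.
Vertical AOV on the new format = 2·arctan(18.18 / (2 × 13.0819)) = 2·arctan(0.69485) ≈ 69.5874°.

69.59°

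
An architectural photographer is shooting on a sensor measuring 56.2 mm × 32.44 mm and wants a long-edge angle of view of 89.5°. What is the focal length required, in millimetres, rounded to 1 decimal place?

28.3 mm

From α = 2·arctan(w/2f) we get f = w / (2·tan(α/2)).
With w = 56.2 mm and α/2 = 44.75°, tan(α/2) ≈ 0.99131, so f ≈ 56.2 / 1.98262 ≈ 28.3463 mm.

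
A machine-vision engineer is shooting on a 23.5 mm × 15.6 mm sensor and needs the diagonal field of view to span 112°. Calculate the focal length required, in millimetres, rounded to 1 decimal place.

9.5 mm

Sensor diagonal = √(23.5² + 15.6²) = √795.6100 ≈ 28.2066 mm.
From α = 2·arctan(d/2f) we get f = d / (2·tan(α/2)).
With d = 28.2066 mm and α/2 = 56°, tan(α/2) ≈ 1.48256, so f ≈ 28.2066 / 2.96512 ≈ 9.5128 mm.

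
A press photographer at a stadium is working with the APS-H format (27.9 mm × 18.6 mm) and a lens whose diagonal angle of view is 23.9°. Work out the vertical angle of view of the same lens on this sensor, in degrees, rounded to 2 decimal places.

Sensor diagonal = √(27.9² + 18.6²) = √1124.3700 ≈ 33.5316 mm.
From the diagonal AOV: f = 33.5316 / (2·tan(11.95°)) = 33.5316 / 0.42329 ≈ 79.2168 mm.
Vertical AOV = 2·arctan(18.6 / (2 × 79.2168)) = 2·arctan(0.11740) ≈ 13.3917°.

13.39°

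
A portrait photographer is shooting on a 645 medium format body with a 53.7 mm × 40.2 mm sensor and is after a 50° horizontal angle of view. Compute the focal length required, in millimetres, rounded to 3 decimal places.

57.580 mm

From α = 2·arctan(w/2f) we get f = w / (2·tan(α/2)).
With w = 53.7 mm and α/2 = 25°, tan(α/2) ≈ 0.46631, so f ≈ 53.7 / 0.93262 ≈ 57.5800 mm.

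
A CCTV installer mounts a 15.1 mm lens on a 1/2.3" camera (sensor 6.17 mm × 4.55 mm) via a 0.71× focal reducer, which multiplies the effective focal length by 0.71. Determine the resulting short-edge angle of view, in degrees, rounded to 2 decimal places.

23.96°

Effective focal length f = 15.1 × 0.71 = 10.721 mm.
α = 2·arctan(4.55 / (2 × 10.721)) = 2·arctan(0.21220) ≈ 23.9609°.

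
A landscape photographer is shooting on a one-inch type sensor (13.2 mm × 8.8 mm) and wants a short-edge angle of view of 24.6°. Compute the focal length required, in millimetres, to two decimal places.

From α = 2·arctan(h/2f) we get f = h / (2·tan(α/2)).
With h = 8.8 mm and α/2 = 12.3°, tan(α/2) ≈ 0.21804, so f ≈ 8.8 / 0.43607 ≈ 20.1802 mm.

20.18 mm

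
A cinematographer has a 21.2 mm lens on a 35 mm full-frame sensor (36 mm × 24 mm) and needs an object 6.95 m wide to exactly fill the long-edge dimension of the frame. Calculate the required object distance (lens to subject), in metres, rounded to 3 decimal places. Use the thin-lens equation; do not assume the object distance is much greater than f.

4.114 m

W: 6.95 m = 6950 mm.
Magnification m = w/W = dᵢ/dₒ; combined with 1/f = 1/dₒ + 1/dᵢ this gives dₒ = f·(1 + W/w).
dₒ = 21.2 mm × (1 + 6950/36) = 21.2 × 194.0556 ≈ 4113.978 mm = 4.11398 m.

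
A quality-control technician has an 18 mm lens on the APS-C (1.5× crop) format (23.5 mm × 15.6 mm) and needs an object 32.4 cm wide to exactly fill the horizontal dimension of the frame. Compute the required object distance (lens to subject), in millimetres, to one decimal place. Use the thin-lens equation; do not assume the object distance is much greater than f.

W: 32.4 cm = 324 mm.
Magnification m = w/W = dᵢ/dₒ; combined with 1/f = 1/dₒ + 1/dᵢ this gives dₒ = f·(1 + W/w).
dₒ = 18 mm × (1 + 324/23.5) = 18 × 14.7872 ≈ 266.170 mm.

266.2 mm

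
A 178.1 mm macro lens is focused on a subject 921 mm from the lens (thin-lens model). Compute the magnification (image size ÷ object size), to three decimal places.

Thin lens: 1/f = 1/dₒ + 1/dᵢ → 1/dᵢ = 1/178.1 − 1/921 = 0.0045290 mm⁻¹, so dᵢ ≈ 220.7970 mm.
Magnification m = dᵢ/dₒ = 220.7970/921 ≈ 0.23974.

0.240×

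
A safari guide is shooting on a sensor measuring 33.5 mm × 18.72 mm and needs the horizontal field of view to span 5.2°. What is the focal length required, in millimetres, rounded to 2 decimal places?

From α = 2·arctan(w/2f) we get f = w / (2·tan(α/2)).
With w = 33.5 mm and α/2 = 2.6°, tan(α/2) ≈ 0.04541, so f ≈ 33.5 / 0.09082 ≈ 368.8636 mm.

368.86 mm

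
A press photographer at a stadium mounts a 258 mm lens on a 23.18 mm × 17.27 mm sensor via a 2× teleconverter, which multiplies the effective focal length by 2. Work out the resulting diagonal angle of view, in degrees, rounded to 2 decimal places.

Effective focal length f = 258 × 2 = 516 mm.
Sensor diagonal = √(23.18² + 17.27²) = √835.5653 ≈ 28.9061 mm.
α = 2·arctan(28.906 / (2 × 516)) = 2·arctan(0.02801) ≈ 3.2089°.

3.21°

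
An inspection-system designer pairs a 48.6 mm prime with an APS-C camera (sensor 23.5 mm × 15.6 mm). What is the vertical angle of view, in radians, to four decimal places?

Angle of view α = 2·arctan(h/2f) with h = 15.6 mm and f = 48.6 mm.
h/2f = 0.16049; arctan(0.16049) ≈ 0.1591 rad, so α ≈ 0.3183 rad.

0.3183 rad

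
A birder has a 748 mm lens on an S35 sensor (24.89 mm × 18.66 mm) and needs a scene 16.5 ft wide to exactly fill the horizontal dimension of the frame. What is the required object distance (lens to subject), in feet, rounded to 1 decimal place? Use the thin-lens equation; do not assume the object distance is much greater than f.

W: 16.5 ft × 304.8 mm/ft = 5029.20 mm.
Magnification m = w/W = dᵢ/dₒ; combined with 1/f = 1/dₒ + 1/dᵢ this gives dₒ = f·(1 + W/w).
dₒ = 748 mm × (1 + 5029.2/24.89) = 748 × 203.0570 ≈ 151886.669 mm = 151886.669/304.8 ft = 498.316 ft.

498.3 ft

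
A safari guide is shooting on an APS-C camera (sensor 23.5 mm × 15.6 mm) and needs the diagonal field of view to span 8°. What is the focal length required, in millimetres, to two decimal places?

Sensor diagonal = √(23.5² + 15.6²) = √795.6100 ≈ 28.2066 mm.
From α = 2·arctan(d/2f) we get f = d / (2·tan(α/2)).
With d = 28.2066 mm and α/2 = 4°, tan(α/2) ≈ 0.06993, so f ≈ 28.2066 / 0.13985 ≈ 201.6863 mm.

201.69 mm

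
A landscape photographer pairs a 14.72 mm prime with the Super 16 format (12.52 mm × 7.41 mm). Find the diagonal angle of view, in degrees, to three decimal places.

52.595°

Sensor diagonal = √(12.52² + 7.41²) = √211.6585 ≈ 14.5485 mm.
Angle of view α = 2·arctan(d/2f) with d = 14.5485 mm and f = 14.72 mm.
d/2f = 0.49417; arctan(0.49417) ≈ 26.2974°, so α ≈ 52.5948°.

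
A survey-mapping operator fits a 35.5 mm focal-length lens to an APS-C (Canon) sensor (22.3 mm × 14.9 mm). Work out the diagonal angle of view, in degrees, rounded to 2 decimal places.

41.39°

Sensor diagonal = √(22.3² + 14.9²) = √719.3000 ≈ 26.8198 mm.
Angle of view α = 2·arctan(d/2f) with d = 26.8198 mm and f = 35.5 mm.
d/2f = 0.37774; arctan(0.37774) ≈ 20.6937°, so α ≈ 41.3874°.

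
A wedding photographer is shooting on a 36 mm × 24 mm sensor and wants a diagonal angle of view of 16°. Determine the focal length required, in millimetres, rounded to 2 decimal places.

153.93 mm

Sensor diagonal = √(36² + 24²) = √1872.0000 ≈ 43.2666 mm.
From α = 2·arctan(d/2f) we get f = d / (2·tan(α/2)).
With d = 43.2666 mm and α/2 = 8°, tan(α/2) ≈ 0.14054, so f ≈ 43.2666 / 0.28108 ≈ 153.9290 mm.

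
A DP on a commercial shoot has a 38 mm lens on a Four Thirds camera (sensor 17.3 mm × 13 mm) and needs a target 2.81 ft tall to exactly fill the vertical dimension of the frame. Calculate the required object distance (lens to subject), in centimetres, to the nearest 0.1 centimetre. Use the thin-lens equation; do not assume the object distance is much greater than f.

254.2 cm

W: 2.81 ft × 304.8 mm/ft = 856.49 mm.
Magnification m = h/W = dᵢ/dₒ; combined with 1/f = 1/dₒ + 1/dᵢ this gives dₒ = f·(1 + W/h).
dₒ = 38 mm × (1 + 856.488/13) = 38 × 66.8837 ≈ 2541.580 mm = 254.158 cm.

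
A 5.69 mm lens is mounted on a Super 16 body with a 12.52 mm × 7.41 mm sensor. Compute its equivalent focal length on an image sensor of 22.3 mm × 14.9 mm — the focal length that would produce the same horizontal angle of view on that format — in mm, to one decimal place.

Equal angle of view means equal width/f ratio, so f₂ = f₁ · (width₂/width₁) = 5.69 × 22.3/12.52.
f₂ = 5.69 × 1.78115 ≈ 10.135 mm.

10.1 mm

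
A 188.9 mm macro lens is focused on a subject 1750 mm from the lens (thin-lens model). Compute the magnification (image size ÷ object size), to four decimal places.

Thin lens: 1/f = 1/dₒ + 1/dᵢ → 1/dᵢ = 1/188.9 − 1/1750 = 0.0047224 mm⁻¹, so dᵢ ≈ 211.7577 mm.
Magnification m = dᵢ/dₒ = 211.7577/1750 ≈ 0.12100.

0.1210×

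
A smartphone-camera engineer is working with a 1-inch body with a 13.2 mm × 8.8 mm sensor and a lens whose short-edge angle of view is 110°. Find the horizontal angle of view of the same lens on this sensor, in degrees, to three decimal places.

129.953°

From the short-edge AOV: f = 8.8 / (2·tan(55°)) = 8.8 / 2.85630 ≈ 3.0809 mm.
Horizontal AOV = 2·arctan(13.2 / (2 × 3.0809)) = 2·arctan(2.14222) ≈ 129.9532°.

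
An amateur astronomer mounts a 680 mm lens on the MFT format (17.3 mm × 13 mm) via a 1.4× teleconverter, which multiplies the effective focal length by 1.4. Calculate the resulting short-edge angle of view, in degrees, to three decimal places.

Effective focal length f = 680 × 1.4 = 952 mm.
α = 2·arctan(13 / (2 × 952)) = 2·arctan(0.00683) ≈ 0.7824°.

0.782°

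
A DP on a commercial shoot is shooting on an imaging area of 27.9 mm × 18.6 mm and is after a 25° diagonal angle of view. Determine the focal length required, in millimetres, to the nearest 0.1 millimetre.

Sensor diagonal = √(27.9² + 18.6²) = √1124.3700 ≈ 33.5316 mm.
From α = 2·arctan(d/2f) we get f = d / (2·tan(α/2)).
With d = 33.5316 mm and α/2 = 12.5°, tan(α/2) ≈ 0.22169, so f ≈ 33.5316 / 0.44339 ≈ 75.6257 mm.

75.6 mm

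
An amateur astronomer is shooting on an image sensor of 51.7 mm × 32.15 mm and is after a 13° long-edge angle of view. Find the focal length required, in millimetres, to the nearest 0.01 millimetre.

From α = 2·arctan(w/2f) we get f = w / (2·tan(α/2)).
With w = 51.7 mm and α/2 = 6.5°, tan(α/2) ≈ 0.11394, so f ≈ 51.7 / 0.22787 ≈ 226.8825 mm.

226.88 mm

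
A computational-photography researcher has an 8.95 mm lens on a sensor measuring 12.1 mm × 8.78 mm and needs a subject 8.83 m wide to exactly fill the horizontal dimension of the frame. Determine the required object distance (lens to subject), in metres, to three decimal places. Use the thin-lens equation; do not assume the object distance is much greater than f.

6.540 m

W: 8.83 m = 8830 mm.
Magnification m = w/W = dᵢ/dₒ; combined with 1/f = 1/dₒ + 1/dᵢ this gives dₒ = f·(1 + W/w).
dₒ = 8.95 mm × (1 + 8830/12.1) = 8.95 × 730.7521 ≈ 6540.231 mm = 6.54023 m.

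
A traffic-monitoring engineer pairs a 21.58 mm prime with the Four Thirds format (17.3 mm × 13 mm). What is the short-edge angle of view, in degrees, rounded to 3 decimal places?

Angle of view α = 2·arctan(h/2f) with h = 13 mm and f = 21.58 mm.
h/2f = 0.30120; arctan(0.30120) ≈ 16.7626°, so α ≈ 33.5251°.

33.525°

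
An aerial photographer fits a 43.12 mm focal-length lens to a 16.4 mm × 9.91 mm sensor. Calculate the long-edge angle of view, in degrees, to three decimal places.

Angle of view α = 2·arctan(w/2f) with w = 16.4 mm and f = 43.12 mm.
w/2f = 0.19017; arctan(0.19017) ≈ 10.7672°, so α ≈ 21.5344°.

21.534°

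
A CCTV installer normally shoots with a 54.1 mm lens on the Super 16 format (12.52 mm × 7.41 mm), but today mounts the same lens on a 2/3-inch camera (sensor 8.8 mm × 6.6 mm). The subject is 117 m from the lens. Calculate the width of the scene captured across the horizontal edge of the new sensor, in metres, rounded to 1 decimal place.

19.0 m

The focal length stays 54.1 mm; the relevant sensor dimension is now w = 8.8 mm. Object distance dₒ = 117 m = 117000 mm.
Thin-lens field width W = w·(dₒ − f)/f = 8.8 × (117000 − 54.1)/54.1 ≈ 19022.623 mm = 19.0226 m.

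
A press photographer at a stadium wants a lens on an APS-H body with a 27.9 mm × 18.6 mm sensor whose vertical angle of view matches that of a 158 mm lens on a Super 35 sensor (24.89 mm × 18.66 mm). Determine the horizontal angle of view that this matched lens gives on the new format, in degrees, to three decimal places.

10.124°

Equal vertical AOV ⇒ f₂ = f₁ · 18.6/18.66 = 158 × 0.99678 ≈ 157.4920 mm.
Horizontal AOV on the new format = 2·arctan(27.9 / (2 × 157.4920)) = 2·arctan(0.08858) ≈ 10.1236°.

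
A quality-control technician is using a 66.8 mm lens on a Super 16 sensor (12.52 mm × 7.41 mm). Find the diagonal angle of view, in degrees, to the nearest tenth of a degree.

Sensor diagonal = √(12.52² + 7.41²) = √211.6585 ≈ 14.5485 mm.
Angle of view α = 2·arctan(d/2f) with d = 14.5485 mm and f = 66.8 mm.
d/2f = 0.10890; arctan(0.10890) ≈ 6.2148°, so α ≈ 12.4296°.

12.4°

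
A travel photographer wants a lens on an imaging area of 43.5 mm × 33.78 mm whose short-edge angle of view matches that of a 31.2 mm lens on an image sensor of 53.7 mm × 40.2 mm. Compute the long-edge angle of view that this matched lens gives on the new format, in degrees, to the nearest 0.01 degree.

79.36°

Equal short-edge AOV ⇒ f₂ = f₁ · 33.78/40.2 = 31.2 × 0.84030 ≈ 26.2173 mm.
Long-edge AOV on the new format = 2·arctan(43.5 / (2 × 26.2173)) = 2·arctan(0.82960) ≈ 79.3585°.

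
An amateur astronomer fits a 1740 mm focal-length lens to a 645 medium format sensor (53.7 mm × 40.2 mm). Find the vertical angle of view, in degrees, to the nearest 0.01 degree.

1.32°

Angle of view α = 2·arctan(h/2f) with h = 40.2 mm and f = 1740 mm.
h/2f = 0.01155; arctan(0.01155) ≈ 0.6618°, so α ≈ 1.3237°.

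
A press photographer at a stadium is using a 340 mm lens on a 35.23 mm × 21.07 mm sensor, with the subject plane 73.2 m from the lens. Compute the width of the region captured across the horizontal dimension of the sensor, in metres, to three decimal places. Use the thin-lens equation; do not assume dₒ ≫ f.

7.550 m

dₒ: 73.2 m = 73200 mm.
Similar triangles through the lens centre give W/dₒ = w/dᵢ; with 1/f = 1/dₒ + 1/dᵢ this gives W = w·(dₒ − f)/f.
W = 35.23 mm × (73200 − 340) / 340 = 35.23 × 214.2941 ≈ 7549.582 mm = 7.54958 m.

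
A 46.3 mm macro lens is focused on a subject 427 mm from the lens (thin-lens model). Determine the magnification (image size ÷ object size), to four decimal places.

Thin lens: 1/f = 1/dₒ + 1/dᵢ → 1/dᵢ = 1/46.3 − 1/427 = 0.0192564 mm⁻¹, so dᵢ ≈ 51.9309 mm.
Magnification m = dᵢ/dₒ = 51.9309/427 ≈ 0.12162.

0.1216×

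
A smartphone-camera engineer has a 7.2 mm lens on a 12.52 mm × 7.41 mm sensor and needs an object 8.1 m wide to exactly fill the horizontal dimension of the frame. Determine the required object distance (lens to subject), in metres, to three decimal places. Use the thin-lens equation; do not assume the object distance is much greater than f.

W: 8.1 m = 8100 mm.
Magnification m = w/W = dᵢ/dₒ; combined with 1/f = 1/dₒ + 1/dᵢ this gives dₒ = f·(1 + W/w).
dₒ = 7.2 mm × (1 + 8100/12.52) = 7.2 × 647.9649 ≈ 4665.347 mm = 4.66535 m.

4.665 m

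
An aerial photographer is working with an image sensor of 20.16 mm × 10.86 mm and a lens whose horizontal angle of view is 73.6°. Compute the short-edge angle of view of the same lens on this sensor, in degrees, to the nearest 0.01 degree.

From the horizontal AOV: f = 20.16 / (2·tan(36.8°)) = 20.16 / 1.49619 ≈ 13.4742 mm.
Short-edge AOV = 2·arctan(10.86 / (2 × 13.4742)) = 2·arctan(0.40299) ≈ 43.8981°.

43.90°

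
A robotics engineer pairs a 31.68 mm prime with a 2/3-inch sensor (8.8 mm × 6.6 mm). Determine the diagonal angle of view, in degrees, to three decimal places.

Sensor diagonal = √(8.8² + 6.6²) = √121.0000 ≈ 11.0000 mm.
Angle of view α = 2·arctan(d/2f) with d = 11.0000 mm and f = 31.68 mm.
d/2f = 0.17361; arctan(0.17361) ≈ 9.8490°, so α ≈ 19.6980°.

19.698°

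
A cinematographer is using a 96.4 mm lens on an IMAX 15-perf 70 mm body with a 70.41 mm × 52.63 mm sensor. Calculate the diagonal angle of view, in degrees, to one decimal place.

49.0°

Sensor diagonal = √(70.41² + 52.63²) = √7727.4850 ≈ 87.9061 mm.
Angle of view α = 2·arctan(d/2f) with d = 87.9061 mm and f = 96.4 mm.
d/2f = 0.45594; arctan(0.45594) ≈ 24.5104°, so α ≈ 49.0207°.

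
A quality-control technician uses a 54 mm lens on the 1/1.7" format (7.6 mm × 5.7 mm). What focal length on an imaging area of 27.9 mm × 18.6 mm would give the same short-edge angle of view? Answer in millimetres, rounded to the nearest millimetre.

176 mm

Equal angle of view means equal height/f ratio, so f₂ = f₁ · (height₂/height₁) = 54 × 18.6/5.7.
f₂ = 54 × 3.26316 ≈ 176.211 mm.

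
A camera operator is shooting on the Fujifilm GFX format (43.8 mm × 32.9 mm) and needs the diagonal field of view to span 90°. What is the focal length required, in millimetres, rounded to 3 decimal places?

27.390 mm

Sensor diagonal = √(43.8² + 32.9²) = √3000.8500 ≈ 54.7800 mm.
From α = 2·arctan(d/2f) we get f = d / (2·tan(α/2)).
With d = 54.7800 mm and α/2 = 45°, tan(α/2) ≈ 1.00000, so f ≈ 54.7800 / 2.00000 ≈ 27.3900 mm.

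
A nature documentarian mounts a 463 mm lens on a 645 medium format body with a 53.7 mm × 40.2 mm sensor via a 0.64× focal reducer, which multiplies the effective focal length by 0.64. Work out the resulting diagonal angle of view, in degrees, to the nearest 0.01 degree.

12.92°

Effective focal length f = 463 × 0.64 = 296.32 mm.
Sensor diagonal = √(53.7² + 40.2²) = √4499.7300 ≈ 67.0800 mm.
α = 2·arctan(67.080 / (2 × 296.32)) = 2·arctan(0.11319) ≈ 12.9155°.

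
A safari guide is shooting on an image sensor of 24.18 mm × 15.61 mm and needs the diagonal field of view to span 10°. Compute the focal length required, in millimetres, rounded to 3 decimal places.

Sensor diagonal = √(24.18² + 15.61²) = √828.3445 ≈ 28.7810 mm.
From α = 2·arctan(d/2f) we get f = d / (2·tan(α/2)).
With d = 28.7810 mm and α/2 = 5°, tan(α/2) ≈ 0.08749, so f ≈ 28.7810 / 0.17498 ≈ 164.4840 mm.

164.484 mm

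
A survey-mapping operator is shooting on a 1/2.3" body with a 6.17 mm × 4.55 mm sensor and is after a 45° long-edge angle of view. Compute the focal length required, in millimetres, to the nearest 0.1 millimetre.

7.4 mm

From α = 2·arctan(w/2f) we get f = w / (2·tan(α/2)).
With w = 6.17 mm and α/2 = 22.5°, tan(α/2) ≈ 0.41421, so f ≈ 6.17 / 0.82843 ≈ 7.4478 mm.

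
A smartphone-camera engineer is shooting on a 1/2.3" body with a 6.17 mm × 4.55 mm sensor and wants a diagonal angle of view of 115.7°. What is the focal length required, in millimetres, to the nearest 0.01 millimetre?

2.41 mm

Sensor diagonal = √(6.17² + 4.55²) = √58.7714 ≈ 7.6663 mm.
From α = 2·arctan(d/2f) we get f = d / (2·tan(α/2)).
With d = 7.6663 mm and α/2 = 57.85°, tan(α/2) ≈ 1.59105, so f ≈ 7.6663 / 3.18210 ≈ 2.4092 mm.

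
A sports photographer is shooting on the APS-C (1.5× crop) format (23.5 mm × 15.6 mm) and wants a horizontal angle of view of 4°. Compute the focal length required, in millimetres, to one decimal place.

From α = 2·arctan(w/2f) we get f = w / (2·tan(α/2)).
With w = 23.5 mm and α/2 = 2°, tan(α/2) ≈ 0.03492, so f ≈ 23.5 / 0.06984 ≈ 336.4760 mm.

336.5 mm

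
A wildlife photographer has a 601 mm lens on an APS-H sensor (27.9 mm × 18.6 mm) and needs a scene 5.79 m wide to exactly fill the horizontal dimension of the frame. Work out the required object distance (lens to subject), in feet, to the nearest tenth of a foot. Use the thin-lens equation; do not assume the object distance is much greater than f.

W: 5.79 m = 5790 mm.
Magnification m = w/W = dᵢ/dₒ; combined with 1/f = 1/dₒ + 1/dᵢ this gives dₒ = f·(1 + W/w).
dₒ = 601 mm × (1 + 5790/27.9) = 601 × 208.5269 ≈ 125324.656 mm = 125324.656/304.8 ft = 411.17 ft.

411.2 ft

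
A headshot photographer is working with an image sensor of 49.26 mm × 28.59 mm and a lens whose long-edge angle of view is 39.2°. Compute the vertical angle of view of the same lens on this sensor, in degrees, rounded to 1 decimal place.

From the long-edge AOV: f = 49.26 / (2·tan(19.6°)) = 49.26 / 0.71217 ≈ 69.1691 mm.
Vertical AOV = 2·arctan(28.59 / (2 × 69.1691)) = 2·arctan(0.20667) ≈ 23.3536°.

23.4°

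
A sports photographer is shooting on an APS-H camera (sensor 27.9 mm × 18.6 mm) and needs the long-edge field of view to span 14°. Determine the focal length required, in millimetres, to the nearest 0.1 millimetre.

From α = 2·arctan(w/2f) we get f = w / (2·tan(α/2)).
With w = 27.9 mm and α/2 = 7°, tan(α/2) ≈ 0.12278, so f ≈ 27.9 / 0.24557 ≈ 113.6136 mm.

113.6 mm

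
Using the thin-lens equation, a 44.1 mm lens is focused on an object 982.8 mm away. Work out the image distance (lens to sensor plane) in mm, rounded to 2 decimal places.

46.17 mm

1/dᵢ = 1/f − 1/dₒ = 1/44.1 − 1/982.8 = 0.0216582 mm⁻¹.
dᵢ = 1/0.0216582 ≈ 46.1718 mm.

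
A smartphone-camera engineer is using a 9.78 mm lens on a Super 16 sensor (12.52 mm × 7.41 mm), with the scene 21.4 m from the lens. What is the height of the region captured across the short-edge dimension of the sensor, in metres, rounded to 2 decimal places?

16.21 m

dₒ: 21.4 m = 21400 mm.
Similar triangles through the lens centre give W/dₒ = h/dᵢ; with 1/f = 1/dₒ + 1/dᵢ this gives W = h·(dₒ − f)/f.
W = 7.41 mm × (21400 − 9.78) / 9.78 = 7.41 × 2187.1391 ≈ 16206.700 mm = 16.2067 m.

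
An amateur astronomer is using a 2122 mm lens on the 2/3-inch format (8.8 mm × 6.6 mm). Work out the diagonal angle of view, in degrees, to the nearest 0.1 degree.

Sensor diagonal = √(8.8² + 6.6²) = √121.0000 ≈ 11.0000 mm.
Angle of view α = 2·arctan(d/2f) with d = 11.0000 mm and f = 2122 mm.
d/2f = 0.00259; arctan(0.00259) ≈ 0.1485°, so α ≈ 0.2970°.

0.3°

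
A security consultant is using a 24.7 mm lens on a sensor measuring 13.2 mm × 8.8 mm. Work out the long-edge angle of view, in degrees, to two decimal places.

29.92°

Angle of view α = 2·arctan(w/2f) with w = 13.2 mm and f = 24.7 mm.
w/2f = 0.26721; arctan(0.26721) ≈ 14.9603°, so α ≈ 29.9206°.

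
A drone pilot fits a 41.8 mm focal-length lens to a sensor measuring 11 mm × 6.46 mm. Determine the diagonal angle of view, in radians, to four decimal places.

0.3028 rad

Sensor diagonal = √(11² + 6.46²) = √162.7316 ≈ 12.7566 mm.
Angle of view α = 2·arctan(d/2f) with d = 12.7566 mm and f = 41.8 mm.
d/2f = 0.15259; arctan(0.15259) ≈ 0.1514 rad, so α ≈ 0.3028 rad.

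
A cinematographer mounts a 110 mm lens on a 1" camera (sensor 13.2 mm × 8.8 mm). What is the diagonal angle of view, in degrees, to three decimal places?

8.249°

Sensor diagonal = √(13.2² + 8.8²) = √251.6800 ≈ 15.8644 mm.
Angle of view α = 2·arctan(d/2f) with d = 15.8644 mm and f = 110 mm.
d/2f = 0.07211; arctan(0.07211) ≈ 4.1245°, so α ≈ 8.2490°.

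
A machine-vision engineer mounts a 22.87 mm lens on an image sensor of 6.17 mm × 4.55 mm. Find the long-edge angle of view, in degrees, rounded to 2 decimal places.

15.36°

Angle of view α = 2·arctan(w/2f) with w = 6.17 mm and f = 22.87 mm.
w/2f = 0.13489; arctan(0.13489) ≈ 7.6824°, so α ≈ 15.3648°.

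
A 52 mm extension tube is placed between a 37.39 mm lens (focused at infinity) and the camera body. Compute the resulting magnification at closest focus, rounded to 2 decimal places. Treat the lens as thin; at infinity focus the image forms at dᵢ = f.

1.39×

The tube moves the image plane from f to f + e, so dᵢ = 37.39 + 52 = 89.39 mm. Focus is achieved when 1/f = 1/dₒ + 1/dᵢ, giving dₒ = 1/(1/f − 1/(f+e)).
Magnification m = dᵢ/dₒ = (f+e)·(1/f − 1/(f+e)) = e/f = 52/37.39 ≈ 1.3907.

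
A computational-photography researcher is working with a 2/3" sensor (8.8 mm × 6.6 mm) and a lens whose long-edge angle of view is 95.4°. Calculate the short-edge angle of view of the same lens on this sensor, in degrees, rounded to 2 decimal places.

From the long-edge AOV: f = 8.8 / (2·tan(47.7°)) = 8.8 / 2.19797 ≈ 4.0037 mm.
Short-edge AOV = 2·arctan(6.6 / (2 × 4.0037)) = 2·arctan(0.82424) ≈ 78.9934°.

78.99°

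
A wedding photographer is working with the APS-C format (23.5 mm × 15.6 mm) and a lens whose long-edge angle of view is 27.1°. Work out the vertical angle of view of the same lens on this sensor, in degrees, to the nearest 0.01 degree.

From the long-edge AOV: f = 23.5 / (2·tan(13.55°)) = 23.5 / 0.48200 ≈ 48.7548 mm.
Vertical AOV = 2·arctan(15.6 / (2 × 48.7548)) = 2·arctan(0.15998) ≈ 18.1788°.

18.18°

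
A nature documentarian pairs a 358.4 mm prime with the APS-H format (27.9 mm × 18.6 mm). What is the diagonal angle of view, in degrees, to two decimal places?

Sensor diagonal = √(27.9² + 18.6²) = √1124.3700 ≈ 33.5316 mm.
Angle of view α = 2·arctan(d/2f) with d = 33.5316 mm and f = 358.4 mm.
d/2f = 0.04678; arctan(0.04678) ≈ 2.6783°, so α ≈ 5.3566°.

5.36°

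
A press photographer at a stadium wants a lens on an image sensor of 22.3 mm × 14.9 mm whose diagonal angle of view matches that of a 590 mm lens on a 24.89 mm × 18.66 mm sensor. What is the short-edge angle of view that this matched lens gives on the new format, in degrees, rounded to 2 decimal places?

Sensor diagonal = √(24.89² + 18.66²) = √967.7077 ≈ 31.1080 mm.
Sensor diagonal = √(22.3² + 14.9²) = √719.3000 ≈ 26.8198 mm.
Equal diagonal AOV ⇒ f₂ = f₁ · 26.8198/31.1080 = 590 × 0.86215 ≈ 508.6686 mm.
Short-edge AOV on the new format = 2·arctan(14.9 / (2 × 508.6686)) = 2·arctan(0.01465) ≈ 1.6782°.

1.68°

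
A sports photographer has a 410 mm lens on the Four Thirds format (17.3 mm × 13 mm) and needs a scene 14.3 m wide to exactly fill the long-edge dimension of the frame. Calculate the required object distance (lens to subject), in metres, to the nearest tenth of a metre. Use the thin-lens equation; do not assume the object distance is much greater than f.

W: 14.3 m = 14300 mm.
Magnification m = w/W = dᵢ/dₒ; combined with 1/f = 1/dₒ + 1/dᵢ this gives dₒ = f·(1 + W/w).
dₒ = 410 mm × (1 + 14300/17.3) = 410 × 827.5896 ≈ 339311.734 mm = 339.312 m.

339.3 m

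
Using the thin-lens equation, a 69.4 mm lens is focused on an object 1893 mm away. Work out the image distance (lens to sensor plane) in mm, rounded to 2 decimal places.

1/dᵢ = 1/f − 1/dₒ = 1/69.4 − 1/1893 = 0.0138810 mm⁻¹.
dᵢ = 1/0.0138810 ≈ 72.0411 mm.

72.04 mm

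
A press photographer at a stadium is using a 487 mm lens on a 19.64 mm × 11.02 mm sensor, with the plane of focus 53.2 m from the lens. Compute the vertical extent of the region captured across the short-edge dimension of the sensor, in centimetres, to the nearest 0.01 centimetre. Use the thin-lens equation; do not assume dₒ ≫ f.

119.28 cm

dₒ: 53.2 m = 53200 mm.
Similar triangles through the lens centre give W/dₒ = h/dᵢ; with 1/f = 1/dₒ + 1/dᵢ this gives W = h·(dₒ − f)/f.
W = 11.02 mm × (53200 − 487) / 487 = 11.02 × 108.2402 ≈ 1192.808 mm = 119.281 cm.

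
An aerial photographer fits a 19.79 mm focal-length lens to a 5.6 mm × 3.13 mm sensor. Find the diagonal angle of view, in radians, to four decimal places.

Sensor diagonal = √(5.6² + 3.13²) = √41.1569 ≈ 6.4154 mm.
Angle of view α = 2·arctan(d/2f) with d = 6.4154 mm and f = 19.79 mm.
d/2f = 0.16209; arctan(0.16209) ≈ 0.1607 rad, so α ≈ 0.3214 rad.

0.3214 rad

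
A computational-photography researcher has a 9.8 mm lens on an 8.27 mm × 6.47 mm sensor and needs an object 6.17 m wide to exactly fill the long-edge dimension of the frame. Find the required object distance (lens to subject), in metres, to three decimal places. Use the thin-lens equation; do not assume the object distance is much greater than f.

7.321 m

W: 6.17 m = 6170 mm.
Magnification m = w/W = dᵢ/dₒ; combined with 1/f = 1/dₒ + 1/dᵢ this gives dₒ = f·(1 + W/w).
dₒ = 9.8 mm × (1 + 6170/8.27) = 9.8 × 747.0701 ≈ 7321.287 mm = 7.32129 m.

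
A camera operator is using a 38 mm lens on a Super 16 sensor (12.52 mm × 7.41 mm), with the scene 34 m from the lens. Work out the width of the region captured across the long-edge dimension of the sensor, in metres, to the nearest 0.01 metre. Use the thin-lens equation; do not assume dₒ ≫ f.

11.19 m

dₒ: 34 m = 34000 mm.
Similar triangles through the lens centre give W/dₒ = w/dᵢ; with 1/f = 1/dₒ + 1/dᵢ this gives W = w·(dₒ − f)/f.
W = 12.52 mm × (34000 − 38) / 38 = 12.52 × 893.7368 ≈ 11189.585 mm = 11.1896 m.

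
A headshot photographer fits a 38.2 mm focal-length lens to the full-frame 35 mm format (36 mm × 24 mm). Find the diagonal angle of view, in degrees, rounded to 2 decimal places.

Sensor diagonal = √(36² + 24²) = √1872.0000 ≈ 43.2666 mm.
Angle of view α = 2·arctan(d/2f) with d = 43.2666 mm and f = 38.2 mm.
d/2f = 0.56632; arctan(0.56632) ≈ 29.5236°, so α ≈ 59.0472°.

59.05°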